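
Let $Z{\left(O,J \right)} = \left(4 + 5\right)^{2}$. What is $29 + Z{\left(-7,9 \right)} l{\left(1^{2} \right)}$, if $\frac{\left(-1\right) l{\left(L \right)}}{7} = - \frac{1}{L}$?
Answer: $596$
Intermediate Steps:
$Z{\left(O,J \right)} = 81$ ($Z{\left(O,J \right)} = 9^{2} = 81$)
$l{\left(L \right)} = \frac{7}{L}$ ($l{\left(L \right)} = - 7 \left(- \frac{1}{L}\right) = \frac{7}{L}$)
$29 + Z{\left(-7,9 \right)} l{\left(1^{2} \right)} = 29 + 81 \frac{7}{1^{2}} = 29 + 81 \cdot \frac{7}{1} = 29 + 81 \cdot 7 \cdot 1 = 29 + 81 \cdot 7 = 29 + 567 = 596$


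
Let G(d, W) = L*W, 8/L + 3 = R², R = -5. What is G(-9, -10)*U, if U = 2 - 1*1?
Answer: -40/11 ≈ -3.6364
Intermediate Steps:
L = 4/11 (L = 8/(-3 + (-5)²) = 8/(-3 + 25) = 8/22 = 8*(1/22) = 4/11 ≈ 0.36364)
G(d, W) = 4*W/11
U = 1 (U = 2 - 1 = 1)
G(-9, -10)*U = ((4/11)*(-10))*1 = -40/11*1 = -40/11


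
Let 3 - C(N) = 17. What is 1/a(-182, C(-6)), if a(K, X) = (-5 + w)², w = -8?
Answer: 1/169 ≈ 0.0059172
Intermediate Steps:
C(N) = -14 (C(N) = 3 - 1*17 = 3 - 17 = -14)
a(K, X) = 169 (a(K, X) = (-5 - 8)² = (-13)² = 169)
1/a(-182, C(-6)) = 1/169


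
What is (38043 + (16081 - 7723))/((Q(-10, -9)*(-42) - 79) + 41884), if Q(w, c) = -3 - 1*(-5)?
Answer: 15467/13907 ≈ 1.1122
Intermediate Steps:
Q(w, c) = 2 (Q(w, c) = -3 + 5 = 2)
(38043 + (16081 - 7723))/((Q(-10, -9)*(-42) - 79) + 41884) = (38043 + (16081 - 7723))/((2*(-42) - 79) + 41884) = (38043 + 8358)/((-84 - 79) + 41884) = 46401/(-163 + 41884) = 46401/41721 = 46401*(1/41721) = 15467/13907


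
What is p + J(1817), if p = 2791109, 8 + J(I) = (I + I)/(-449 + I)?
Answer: 1909114901/684 ≈ 2.7911e+6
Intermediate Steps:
J(I) = -8 + 2*I/(-449 + I) (J(I) = -8 + (I + I)/(-449 + I) = -8 + (2*I)/(-449 + I) = -8 + 2*I/(-449 + I))
p + J(1817) = 2791109 + 2*(1796 - 3*1817)/(-449 + 1817) = 2791109 + 2*(1796 - 5451)/1368 = 2791109 + 2*(1/1368)*(-3655) = 2791109 - 3655/684 = 1909114901/684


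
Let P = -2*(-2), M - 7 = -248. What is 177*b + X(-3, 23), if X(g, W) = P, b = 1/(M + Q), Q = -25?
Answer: 887/266 ≈ 3.3346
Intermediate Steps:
M = -241 (M = 7 - 248 = -241)
b = -1/266 (b = 1/(-241 - 25) = 1/(-266) = -1/266 ≈ -0.0037594)
P = 4
X(g, W) = 4
177*b + X(-3, 23) = 177*(-1/266) + 4 = -177/266 + 4 = 887/266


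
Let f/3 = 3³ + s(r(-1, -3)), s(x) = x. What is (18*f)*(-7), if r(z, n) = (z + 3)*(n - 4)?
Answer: -4914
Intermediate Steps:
r(z, n) = (-4 + n)*(3 + z) (r(z, n) = (3 + z)*(-4 + n) = (-4 + n)*(3 + z))
f = 39 (f = 3*(3³ + (-12 - 4*(-1) + 3*(-3) - 3*(-1))) = 3*(27 + (-12 + 4 - 9 + 3)) = 3*(27 - 14) = 3*13 = 39)
(18*f)*(-7) = (18*39)*(-7) = 702*(-7) = -4914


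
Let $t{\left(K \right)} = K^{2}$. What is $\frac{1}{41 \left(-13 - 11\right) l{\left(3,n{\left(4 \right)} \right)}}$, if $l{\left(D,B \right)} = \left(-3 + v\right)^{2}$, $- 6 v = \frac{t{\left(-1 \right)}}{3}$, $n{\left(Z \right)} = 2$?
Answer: $- \frac{27}{248050} \approx -0.00010885$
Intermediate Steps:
$v = - \frac{1}{18}$ ($v = - \frac{\left(-1\right)^{2} \cdot \frac{1}{3}}{6} = - \frac{1 \cdot \frac{1}{3}}{6} = \left(- \frac{1}{6}\right) \frac{1}{3} = - \frac{1}{18} \approx -0.055556$)
$l{\left(D,B \right)} = \frac{3025}{324}$ ($l{\left(D,B \right)} = \left(-3 - \frac{1}{18}\right)^{2} = \left(- \frac{55}{18}\right)^{2} = \frac{3025}{324}$)
$\frac{1}{41 \left(-13 - 11\right) l{\left(3,n{\left(4 \right)} \right)}} = \frac{1}{41 \left(-13 - 11\right) \frac{3025}{324}} = \frac{1}{41 \left(\left(-24\right) \frac{3025}{324}\right)} = \frac{1}{41 \left(- \frac{6050}{27}\right)} = \frac{1}{- \frac{248050}{27}} = - \frac{27}{248050}$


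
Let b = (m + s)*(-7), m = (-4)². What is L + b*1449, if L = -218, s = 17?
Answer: -334937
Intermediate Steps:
m = 16
b = -231 (b = (16 + 17)*(-7) = 33*(-7) = -231)
L + b*1449 = -218 - 231*1449 = -218 - 334719 = -334937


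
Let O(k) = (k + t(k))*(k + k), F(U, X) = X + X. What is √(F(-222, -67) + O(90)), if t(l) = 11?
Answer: √18046 ≈ 134.34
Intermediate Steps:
F(U, X) = 2*X
O(k) = 2*k*(11 + k) (O(k) = (k + 11)*(k + k) = (11 + k)*(2*k) = 2*k*(11 + k))
√(F(-222, -67) + O(90)) = √(2*(-67) + 2*90*(11 + 90)) = √(-134 + 2*90*101) = √(-134 + 18180) = √18046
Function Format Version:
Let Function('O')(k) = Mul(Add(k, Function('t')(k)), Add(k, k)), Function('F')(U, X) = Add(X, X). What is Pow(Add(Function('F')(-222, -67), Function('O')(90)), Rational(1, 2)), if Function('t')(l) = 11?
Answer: Pow(18046, Rational(1, 2)) ≈ 134.34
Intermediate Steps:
Function('F')(U, X) = Mul(2, X)
Function('O')(k) = Mul(2, k, Add(11, k)) (Function('O')(k) = Mul(Add(k, 11), Add(k, k)) = Mul(Add(11, k), Mul(2, k)) = Mul(2, k, Add(11, k)))
Pow(Add(Function('F')(-222, -67), Function('O')(90)), Rational(1, 2)) = Pow(Add(Mul(2, -67), Mul(2, 90, Add(11, 90))), Rational(1, 2)) = Pow(Add(-134, Mul(2, 90, 101)), Rational(1, 2)) = Pow(Add(-134, 18180), Rational(1, 2)) = Pow(18046, Rational(1, 2))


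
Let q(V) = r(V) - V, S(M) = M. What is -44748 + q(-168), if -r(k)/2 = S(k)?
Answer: -44244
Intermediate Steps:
r(k) = -2*k
q(V) = -3*V (q(V) = -2*V - V = -3*V)
-44748 + q(-168) = -44748 - 3*(-168) = -44748 + 504 = -44244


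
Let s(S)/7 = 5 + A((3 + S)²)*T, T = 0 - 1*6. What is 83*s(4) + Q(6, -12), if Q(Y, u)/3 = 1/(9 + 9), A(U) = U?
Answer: -1007453/6 ≈ -1.6791e+5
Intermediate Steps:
Q(Y, u) = ⅙ (Q(Y, u) = 3/(9 + 9) = 3/18 = 3*(1/18) = ⅙)
T = -6 (T = 0 - 6 = -6)
s(S) = 35 - 42*(3 + S)² (s(S) = 7*(5 + (3 + S)²*(-6)) = 7*(5 - 6*(3 + S)²) = 35 - 42*(3 + S)²)
83*s(4) + Q(6, -12) = 83*(35 - 42*(3 + 4)²) + ⅙ = 83*(35 - 42*7²) + ⅙ = 83*(35 - 42*49) + ⅙ = 83*(35 - 2058) + ⅙ = 83*(-2023) + ⅙ = -167909 + ⅙ = -1007453/6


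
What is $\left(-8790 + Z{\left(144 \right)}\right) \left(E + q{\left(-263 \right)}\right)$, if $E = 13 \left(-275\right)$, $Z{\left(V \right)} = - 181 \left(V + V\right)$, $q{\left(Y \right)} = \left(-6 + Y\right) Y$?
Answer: $-4091983896$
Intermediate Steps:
$q{\left(Y \right)} = Y \left(-6 + Y\right)$
$Z{\left(V \right)} = - 362 V$ ($Z{\left(V \right)} = - 181 \cdot 2 V = - 362 V$)
$E = -3575$
$\left(-8790 + Z{\left(144 \right)}\right) \left(E + q{\left(-263 \right)}\right) = \left(-8790 - 52128\right) \left(-3575 - 263 \left(-6 - 263\right)\right) = \left(-8790 - 52128\right) \left(-3575 - -70747\right) = - 60918 \left(-3575 + 70747\right) = \left(-60918\right) 67172 = -4091983896$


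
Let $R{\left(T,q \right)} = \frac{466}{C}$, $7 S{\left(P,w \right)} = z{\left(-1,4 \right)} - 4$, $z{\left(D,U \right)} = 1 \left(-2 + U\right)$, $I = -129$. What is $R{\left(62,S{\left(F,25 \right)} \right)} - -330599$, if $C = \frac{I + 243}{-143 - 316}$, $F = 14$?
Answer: $\frac{6245732}{19} \approx 3.2872 \cdot 10^{5}$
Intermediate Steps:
$z{\left(D,U \right)} = -2 + U$
$S{\left(P,w \right)} = - \frac{2}{7}$ ($S{\left(P,w \right)} = \frac{\left(-2 + 4\right) - 4}{7} = \frac{2 - 4}{7} = \frac{1}{7} \left(-2\right) = - \frac{2}{7}$)
$C = - \frac{38}{153}$ ($C = \frac{-129 + 243}{-143 - 316} = \frac{114}{-459} = 114 \left(- \frac{1}{459}\right) = - \frac{38}{153} \approx -0.24837$)
$R{\left(T,q \right)} = - \frac{35649}{19}$ ($R{\left(T,q \right)} = \frac{466}{- \frac{38}{153}} = 466 \left(- \frac{153}{38}\right) = - \frac{35649}{19}$)
$R{\left(62,S{\left(F,25 \right)} \right)} - -330599 = - \frac{35649}{19} - -330599 = - \frac{35649}{19} + 330599 = \frac{6245732}{19}$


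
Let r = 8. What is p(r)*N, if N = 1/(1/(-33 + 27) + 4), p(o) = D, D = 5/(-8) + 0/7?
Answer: -15/92 ≈ -0.16304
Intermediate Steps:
D = -5/8 (D = 5*(-1/8) + 0*(1/7) = -5/8 + 0 = -5/8 ≈ -0.62500)
p(o) = -5/8
N = 6/23 (N = 1/(1/(-6) + 4) = 1/(-1/6 + 4) = 1/(23/6) = 6/23 ≈ 0.26087)
p(r)*N = -5/8*6/23 = -15/92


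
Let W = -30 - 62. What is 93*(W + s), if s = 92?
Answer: 0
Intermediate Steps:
W = -92
93*(W + s) = 93*(-92 + 92) = 93*0 = 0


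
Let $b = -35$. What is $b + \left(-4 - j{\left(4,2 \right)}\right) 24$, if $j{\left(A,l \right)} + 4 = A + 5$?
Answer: $-251$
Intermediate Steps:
$j{\left(A,l \right)} = 1 + A$ ($j{\left(A,l \right)} = -4 + \left(A + 5\right) = -4 + \left(5 + A\right) = 1 + A$)
$b + \left(-4 - j{\left(4,2 \right)}\right) 24 = -35 + \left(-4 - \left(1 + 4\right)\right) 24 = -35 + \left(-4 - 5\right) 24 = -35 - 216 = -251$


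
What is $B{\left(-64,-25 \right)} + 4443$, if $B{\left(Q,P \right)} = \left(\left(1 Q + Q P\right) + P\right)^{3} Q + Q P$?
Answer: $-220786927141$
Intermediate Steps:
$B{\left(Q,P \right)} = P Q + Q \left(P + Q + P Q\right)^{3}$ ($B{\left(Q,P \right)} = \left(\left(Q + P Q\right) + P\right)^{3} Q + P Q = \left(P + Q + P Q\right)^{3} Q + P Q = Q \left(P + Q + P Q\right)^{3} + P Q = P Q + Q \left(P + Q + P Q\right)^{3}$)
$B{\left(-64,-25 \right)} + 4443 = - 64 \left(-25 + \left(-25 - 64 - -1600\right)^{3}\right) + 4443 = - 64 \left(-25 + \left(-25 - 64 + 1600\right)^{3}\right) + 4443 = - 64 \left(-25 + 1511^{3}\right) + 4443 = - 64 \left(-25 + 3449795831\right) + 4443 = \left(-64\right) 3449795806 + 4443 = -220786931584 + 4443 = -220786927141$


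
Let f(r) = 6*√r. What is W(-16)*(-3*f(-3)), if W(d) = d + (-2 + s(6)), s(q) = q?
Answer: 216*I*√3 ≈ 374.12*I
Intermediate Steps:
W(d) = 4 + d (W(d) = d + (-2 + 6) = d + 4 = 4 + d)
W(-16)*(-3*f(-3)) = (4 - 16)*(-18*√(-3)) = -(-36)*6*(I*√3) = -(-36)*6*I*√3 = -(-216)*I*√3 = 216*I*√3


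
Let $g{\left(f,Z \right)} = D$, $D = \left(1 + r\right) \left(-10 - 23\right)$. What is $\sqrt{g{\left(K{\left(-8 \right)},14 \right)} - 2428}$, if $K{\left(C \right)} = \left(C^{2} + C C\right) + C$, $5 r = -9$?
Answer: $\frac{2 i \sqrt{15010}}{5} \approx 49.006 i$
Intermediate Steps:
$r = - \frac{9}{5}$ ($r = \frac{1}{5} \left(-9\right) = - \frac{9}{5} \approx -1.8$)
$K{\left(C \right)} = C + 2 C^{2}$ ($K{\left(C \right)} = \left(C^{2} + C^{2}\right) + C = 2 C^{2} + C = C + 2 C^{2}$)
$D = \frac{132}{5}$ ($D = \left(1 - \frac{9}{5}\right) \left(-10 - 23\right) = \left(- \frac{4}{5}\right) \left(-33\right) = \frac{132}{5} \approx 26.4$)
$g{\left(f,Z \right)} = \frac{132}{5}$
$\sqrt{g{\left(K{\left(-8 \right)},14 \right)} - 2428} = \sqrt{\frac{132}{5} - 2428} = \sqrt{- \frac{12008}{5}} = \frac{2 i \sqrt{15010}}{5}$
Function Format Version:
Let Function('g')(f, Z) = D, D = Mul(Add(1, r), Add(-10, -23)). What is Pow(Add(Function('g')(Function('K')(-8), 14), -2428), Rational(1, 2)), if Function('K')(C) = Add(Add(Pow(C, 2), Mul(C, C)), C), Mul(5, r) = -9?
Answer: Mul(Rational(2, 5), I, Pow(15010, Rational(1, 2))) ≈ Mul(49.006, I)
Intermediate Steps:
r = Rational(-9, 5) (r = Mul(Rational(1, 5), -9) = Rational(-9, 5) ≈ -1.8000)
Function('K')(C) = Add(C, Mul(2, Pow(C, 2))) (Function('K')(C) = Add(Add(Pow(C, 2), Pow(C, 2)), C) = Add(Mul(2, Pow(C, 2)), C) = Add(C, Mul(2, Pow(C, 2))))
D = Rational(132, 5) (D = Mul(Add(1, Rational(-9, 5)), Add(-10, -23)) = Mul(Rational(-4, 5), -33) = Rational(132, 5) ≈ 26.400)
Function('g')(f, Z) = Rational(132, 5)
Pow(Add(Function('g')(Function('K')(-8), 14), -2428), Rational(1, 2)) = Pow(Add(Rational(132, 5), -2428), Rational(1, 2)) = Pow(Rational(-12008, 5), Rational(1, 2)) = Mul(Rational(2, 5), I, Pow(15010, Rational(1, 2)))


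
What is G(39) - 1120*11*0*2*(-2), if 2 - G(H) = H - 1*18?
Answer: -19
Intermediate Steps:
G(H) = 20 - H (G(H) = 2 - (H - 1*18) = 2 - (H - 18) = 2 - (-18 + H) = 2 + (18 - H) = 20 - H)
G(39) - 1120*11*0*2*(-2) = (20 - 1*39) - 1120*11*0*2*(-2) = (20 - 39) - 0*(-4) = -19 - 1120*0 = -19 + 0 = -19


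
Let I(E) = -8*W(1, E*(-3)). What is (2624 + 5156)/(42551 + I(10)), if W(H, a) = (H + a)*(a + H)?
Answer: 7780/35823 ≈ 0.21718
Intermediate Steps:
W(H, a) = (H + a)² (W(H, a) = (H + a)*(H + a) = (H + a)²)
I(E) = -8*(1 - 3*E)² (I(E) = -8*(1 + E*(-3))² = -8*(1 - 3*E)²)
(2624 + 5156)/(42551 + I(10)) = (2624 + 5156)/(42551 - 8*(-1 + 3*10)²) = 7780/(42551 - 8*(-1 + 30)²) = 7780/(42551 - 8*29²) = 7780/(42551 - 8*841) = 7780/(42551 - 6728) = 7780/35823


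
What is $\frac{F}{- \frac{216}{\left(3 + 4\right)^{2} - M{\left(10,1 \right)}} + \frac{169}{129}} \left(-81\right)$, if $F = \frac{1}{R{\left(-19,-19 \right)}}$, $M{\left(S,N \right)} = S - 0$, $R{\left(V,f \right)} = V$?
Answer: $- \frac{135837}{134729} \approx -1.0082$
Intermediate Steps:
$M{\left(S,N \right)} = S$ ($M{\left(S,N \right)} = S + 0 = S$)
$F = - \frac{1}{19}$ ($F = \frac{1}{-19} = - \frac{1}{19} \approx -0.052632$)
$\frac{F}{- \frac{216}{\left(3 + 4\right)^{2} - M{\left(10,1 \right)}} + \frac{169}{129}} \left(-81\right) = - \frac{1}{19 \left(- \frac{216}{\left(3 + 4\right)^{2} - 10} + \frac{169}{129}\right)} \left(-81\right) = - \frac{1}{19 \left(- \frac{216}{7^{2} - 10} + 169 \cdot \frac{1}{129}\right)} \left(-81\right) = - \frac{1}{19 \left(- \frac{216}{49 - 10} + \frac{169}{129}\right)} \left(-81\right) = - \frac{1}{19 \left(- \frac{216}{39} + \frac{169}{129}\right)} \left(-81\right) = - \frac{1}{19 \left(\left(-216\right) \frac{1}{39} + \frac{169}{129}\right)} \left(-81\right) = - \frac{1}{19 \left(- \frac{72}{13} + \frac{169}{129}\right)} \left(-81\right) = - \frac{1}{19 \left(- \frac{7091}{1677}\right)} \left(-81\right) = \left(- \frac{1}{19}\right) \left(- \frac{1677}{7091}\right) \left(-81\right) = \frac{1677}{134729} \left(-81\right) = - \frac{135837}{134729}$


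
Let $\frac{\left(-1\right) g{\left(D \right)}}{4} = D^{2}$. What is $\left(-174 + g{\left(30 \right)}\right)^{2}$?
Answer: $14243076$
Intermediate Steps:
$g{\left(D \right)} = - 4 D^{2}$
$\left(-174 + g{\left(30 \right)}\right)^{2} = \left(-174 - 4 \cdot 30^{2}\right)^{2} = \left(-174 - 3600\right)^{2} = \left(-3774\right)^{2} = 14243076$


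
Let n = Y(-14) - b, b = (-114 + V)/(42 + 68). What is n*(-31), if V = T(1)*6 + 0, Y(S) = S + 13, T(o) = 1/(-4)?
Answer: -31/20 ≈ -1.5500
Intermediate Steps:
T(o) = -¼
Y(S) = 13 + S
V = -3/2 (V = -¼*6 + 0 = -3/2 + 0 = -3/2 ≈ -1.5000)
b = -21/20 (b = (-114 - 3/2)/(42 + 68) = -231/2/110 = -231/2*1/110 = -21/20 ≈ -1.0500)
n = 1/20 (n = (13 - 14) - 1*(-21/20) = -1 + 21/20 = 1/20 ≈ 0.050000)
n*(-31) = (1/20)*(-31) = -31/20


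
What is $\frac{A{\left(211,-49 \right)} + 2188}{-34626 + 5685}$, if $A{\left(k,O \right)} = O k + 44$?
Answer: $\frac{737}{2631} \approx 0.28012$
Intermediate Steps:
$A{\left(k,O \right)} = 44 + O k$
$\frac{A{\left(211,-49 \right)} + 2188}{-34626 + 5685} = \frac{\left(44 - 10339\right) + 2188}{-34626 + 5685} = \frac{\left(44 - 10339\right) + 2188}{-28941} = \left(-10295 + 2188\right) \left(- \frac{1}{28941}\right) = \left(-8107\right) \left(- \frac{1}{28941}\right) = \frac{737}{2631}$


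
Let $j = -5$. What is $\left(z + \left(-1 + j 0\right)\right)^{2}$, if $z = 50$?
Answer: $2401$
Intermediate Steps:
$\left(z + \left(-1 + j 0\right)\right)^{2} = \left(50 - 1\right)^{2} = 49^{2} = 2401$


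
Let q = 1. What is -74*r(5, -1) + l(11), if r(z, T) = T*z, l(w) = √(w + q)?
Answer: 370 + 2*√3 ≈ 373.46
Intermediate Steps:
l(w) = √(1 + w) (l(w) = √(w + 1) = √(1 + w))
-74*r(5, -1) + l(11) = -(-74)*5 + √(1 + 11) = -74*(-5) + √12 = 370 + 2*√3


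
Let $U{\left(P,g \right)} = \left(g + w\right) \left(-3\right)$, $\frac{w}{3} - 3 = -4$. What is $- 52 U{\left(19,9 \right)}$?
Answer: $936$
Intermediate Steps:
$w = -3$ ($w = 9 + 3 \left(-4\right) = 9 - 12 = -3$)
$U{\left(P,g \right)} = 9 - 3 g$ ($U{\left(P,g \right)} = \left(g - 3\right) \left(-3\right) = \left(-3 + g\right) \left(-3\right) = 9 - 3 g$)
$- 52 U{\left(19,9 \right)} = - 52 \left(9 - 27\right) = \left(-52\right) \left(-18\right) = 936$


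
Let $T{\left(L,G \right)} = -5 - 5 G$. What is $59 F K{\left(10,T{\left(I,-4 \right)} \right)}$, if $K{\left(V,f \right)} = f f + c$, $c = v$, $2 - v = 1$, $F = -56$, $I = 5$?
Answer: $-746704$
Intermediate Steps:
$v = 1$ ($v = 2 - 1 = 1$)
$c = 1$
$K{\left(V,f \right)} = 1 + f^{2}$ ($K{\left(V,f \right)} = f f + 1 = f^{2} + 1 = 1 + f^{2}$)
$59 F K{\left(10,T{\left(I,-4 \right)} \right)} = 59 \left(-56\right) \left(1 + \left(-5 - -20\right)^{2}\right) = - 3304 \left(1 + \left(-5 + 20\right)^{2}\right) = - 3304 \left(1 + 15^{2}\right) = - 3304 \left(1 + 225\right) = \left(-3304\right) 226 = -746704$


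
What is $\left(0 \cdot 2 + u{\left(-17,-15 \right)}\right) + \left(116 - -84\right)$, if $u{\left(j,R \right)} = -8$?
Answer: $192$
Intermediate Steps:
$\left(0 \cdot 2 + u{\left(-17,-15 \right)}\right) + \left(116 - -84\right) = \left(0 \cdot 2 - 8\right) + \left(116 - -84\right) = \left(0 - 8\right) + \left(116 + 84\right) = -8 + 200 = 192$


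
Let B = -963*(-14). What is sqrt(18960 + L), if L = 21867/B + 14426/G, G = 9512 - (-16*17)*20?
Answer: sqrt(3033498121340799)/399966 ≈ 137.70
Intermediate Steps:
B = 13482
G = 14952 (G = 9512 - (-272)*20 = 9512 - 1*(-5440) = 9512 + 5440 = 14952)
L = 2069233/799932 (L = 21867/13482 + 14426/14952 = 21867*(1/13482) + 14426*(1/14952) = 7289/4494 + 7213/7476 = 2069233/799932 ≈ 2.5868)
sqrt(18960 + L) = sqrt(18960 + 2069233/799932) = sqrt(15168779953/799932) = sqrt(3033498121340799)/399966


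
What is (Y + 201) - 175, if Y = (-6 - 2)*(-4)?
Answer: 58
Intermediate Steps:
Y = 32 (Y = -8*(-4) = 32)
(Y + 201) - 175 = (32 + 201) - 175 = 233 - 175 = 58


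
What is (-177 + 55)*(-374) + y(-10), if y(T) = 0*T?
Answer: 45628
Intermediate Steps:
y(T) = 0
(-177 + 55)*(-374) + y(-10) = (-177 + 55)*(-374) + 0 = -122*(-374) + 0 = 45628 + 0 = 45628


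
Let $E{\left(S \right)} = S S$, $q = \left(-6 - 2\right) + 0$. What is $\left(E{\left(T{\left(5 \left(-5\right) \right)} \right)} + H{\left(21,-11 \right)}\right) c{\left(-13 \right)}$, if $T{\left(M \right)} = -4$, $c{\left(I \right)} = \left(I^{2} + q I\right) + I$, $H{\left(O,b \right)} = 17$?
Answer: $8580$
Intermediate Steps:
$q = -8$ ($q = -8 + 0 = -8$)
$c{\left(I \right)} = I^{2} - 7 I$ ($c{\left(I \right)} = \left(I^{2} - 8 I\right) + I = I^{2} - 7 I$)
$E{\left(S \right)} = S^{2}$
$\left(E{\left(T{\left(5 \left(-5\right) \right)} \right)} + H{\left(21,-11 \right)}\right) c{\left(-13 \right)} = \left(\left(-4\right)^{2} + 17\right) \left(- 13 \left(-7 - 13\right)\right) = \left(16 + 17\right) \left(\left(-13\right) \left(-20\right)\right) = 33 \cdot 260 = 8580$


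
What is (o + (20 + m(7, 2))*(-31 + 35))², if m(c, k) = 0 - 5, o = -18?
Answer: 1764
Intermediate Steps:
m(c, k) = -5
(o + (20 + m(7, 2))*(-31 + 35))² = (-18 + (20 - 5)*(-31 + 35))² = (-18 + 15*4)² = (-18 + 60)² = 42² = 1764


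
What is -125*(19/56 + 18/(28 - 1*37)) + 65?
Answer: 15265/56 ≈ 272.59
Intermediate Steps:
-125*(19/56 + 18/(28 - 1*37)) + 65 = -125*(19*(1/56) + 18/(28 - 37)) + 65 = -125*(19/56 + 18/(-9)) + 65 = -125*(19/56 + 18*(-⅑)) + 65 = -125*(19/56 - 2) + 65 = -125*(-93/56) + 65 = 11625/56 + 65 = 15265/56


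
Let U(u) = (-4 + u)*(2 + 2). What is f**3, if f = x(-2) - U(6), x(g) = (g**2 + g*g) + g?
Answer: -8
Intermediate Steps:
U(u) = -16 + 4*u (U(u) = (-4 + u)*4 = -16 + 4*u)
x(g) = g + 2*g**2 (x(g) = (g**2 + g**2) + g = 2*g**2 + g = g + 2*g**2)
f = -2 (f = -2*(1 + 2*(-2)) - (-16 + 4*6) = -2*(1 - 4) - (-16 + 24) = -2*(-3) - 1*8 = 6 - 8 = -2)
f**3 = (-2)**3 = -8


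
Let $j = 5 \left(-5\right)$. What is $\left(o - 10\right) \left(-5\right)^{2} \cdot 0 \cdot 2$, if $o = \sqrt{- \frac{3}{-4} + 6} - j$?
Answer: $0$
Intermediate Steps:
$j = -25$
$o = 25 + \frac{3 \sqrt{3}}{2}$ ($o = \sqrt{- \frac{3}{-4} + 6} - -25 = \sqrt{\left(-3\right) \left(- \frac{1}{4}\right) + 6} + 25 = \sqrt{\frac{3}{4} + 6} + 25 = \sqrt{\frac{27}{4}} + 25 = \frac{3 \sqrt{3}}{2} + 25 = 25 + \frac{3 \sqrt{3}}{2} \approx 27.598$)
$\left(o - 10\right) \left(-5\right)^{2} \cdot 0 \cdot 2 = \left(\left(25 + \frac{3 \sqrt{3}}{2}\right) - 10\right) \left(-5\right)^{2} \cdot 0 \cdot 2 = \left(15 + \frac{3 \sqrt{3}}{2}\right) 25 \cdot 0 = \left(375 + \frac{75 \sqrt{3}}{2}\right) 0 = 0$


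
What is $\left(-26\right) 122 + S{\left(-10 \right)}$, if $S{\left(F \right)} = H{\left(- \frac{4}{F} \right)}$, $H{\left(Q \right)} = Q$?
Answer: $- \frac{15858}{5} \approx -3171.6$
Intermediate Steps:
$S{\left(F \right)} = - \frac{4}{F}$
$\left(-26\right) 122 + S{\left(-10 \right)} = \left(-26\right) 122 - \frac{4}{-10} = -3172 - - \frac{2}{5} = -3172 + \frac{2}{5} = - \frac{15858}{5}$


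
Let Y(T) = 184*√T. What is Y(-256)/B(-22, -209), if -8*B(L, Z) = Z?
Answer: 23552*I/209 ≈ 112.69*I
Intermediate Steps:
B(L, Z) = -Z/8
Y(-256)/B(-22, -209) = (184*√(-256))/((-⅛*(-209))) = (184*(16*I))/(209/8) = (2944*I)*(8/209) = 23552*I/209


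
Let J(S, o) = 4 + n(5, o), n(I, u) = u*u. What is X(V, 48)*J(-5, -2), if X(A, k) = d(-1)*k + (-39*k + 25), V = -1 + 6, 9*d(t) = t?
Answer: -44456/3 ≈ -14819.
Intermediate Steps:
d(t) = t/9
V = 5
X(A, k) = 25 - 352*k/9 (X(A, k) = ((⅑)*(-1))*k + (-39*k + 25) = -k/9 + (25 - 39*k) = 25 - 352*k/9)
n(I, u) = u²
J(S, o) = 4 + o²
X(V, 48)*J(-5, -2) = (25 - 352/9*48)*(4 + (-2)²) = (25 - 5632/3)*(4 + 4) = -5557/3*8 = -44456/3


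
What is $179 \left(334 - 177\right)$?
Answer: $28103$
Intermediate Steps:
$179 \left(334 - 177\right) = 179 \cdot 157 = 28103$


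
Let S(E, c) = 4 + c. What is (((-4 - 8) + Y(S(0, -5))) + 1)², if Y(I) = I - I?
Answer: 121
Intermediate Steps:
Y(I) = 0
(((-4 - 8) + Y(S(0, -5))) + 1)² = (((-4 - 8) + 0) + 1)² = ((-12 + 0) + 1)² = (-12 + 1)² = (-11)² = 121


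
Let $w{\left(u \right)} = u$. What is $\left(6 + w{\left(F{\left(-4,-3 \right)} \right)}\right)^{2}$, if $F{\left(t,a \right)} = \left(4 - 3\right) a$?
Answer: $9$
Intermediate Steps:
$F{\left(t,a \right)} = a$ ($F{\left(t,a \right)} = 1 a = a$)
$\left(6 + w{\left(F{\left(-4,-3 \right)} \right)}\right)^{2} = \left(6 - 3\right)^{2} = 3^{2} = 9$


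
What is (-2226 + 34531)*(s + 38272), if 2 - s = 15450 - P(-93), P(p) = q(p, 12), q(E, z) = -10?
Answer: 737006270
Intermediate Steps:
P(p) = -10
s = -15458 (s = 2 - (15450 - 1*(-10)) = 2 - (15450 + 10) = 2 - 1*15460 = 2 - 15460 = -15458)
(-2226 + 34531)*(s + 38272) = (-2226 + 34531)*(-15458 + 38272) = 32305*22814 = 737006270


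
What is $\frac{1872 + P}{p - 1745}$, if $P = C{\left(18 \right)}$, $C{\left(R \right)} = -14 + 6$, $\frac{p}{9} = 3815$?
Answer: $\frac{932}{16295} \approx 0.057195$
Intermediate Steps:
$p = 34335$ ($p = 9 \cdot 3815 = 34335$)
$C{\left(R \right)} = -8$
$P = -8$
$\frac{1872 + P}{p - 1745} = \frac{1872 - 8}{34335 - 1745} = \frac{1864}{32590} = 1864 \cdot \frac{1}{32590} = \frac{932}{16295}$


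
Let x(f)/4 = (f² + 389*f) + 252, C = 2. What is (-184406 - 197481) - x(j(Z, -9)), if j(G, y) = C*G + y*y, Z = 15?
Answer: -604895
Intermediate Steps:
j(G, y) = y² + 2*G (j(G, y) = 2*G + y*y = 2*G + y² = y² + 2*G)
x(f) = 1008 + 4*f² + 1556*f (x(f) = 4*((f² + 389*f) + 252) = 4*(252 + f² + 389*f) = 1008 + 4*f² + 1556*f)
(-184406 - 197481) - x(j(Z, -9)) = (-184406 - 197481) - (1008 + 4*((-9)² + 2*15)² + 1556*((-9)² + 2*15)) = -381887 - (1008 + 4*(81 + 30)² + 1556*(81 + 30)) = -381887 - (1008 + 4*111² + 1556*111) = -381887 - (1008 + 4*12321 + 172716) = -381887 - (1008 + 49284 + 172716) = -381887 - 1*223008 = -381887 - 223008 = -604895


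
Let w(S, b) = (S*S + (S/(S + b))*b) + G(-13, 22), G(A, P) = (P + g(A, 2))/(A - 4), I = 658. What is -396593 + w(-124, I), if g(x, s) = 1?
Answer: -1731043636/4539 ≈ -3.8137e+5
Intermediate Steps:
G(A, P) = (1 + P)/(-4 + A) (G(A, P) = (P + 1)/(A - 4) = (1 + P)/(-4 + A))
w(S, b) = -23/17 + S**2 + S*b/(S + b) (w(S, b) = (S*S + (S/(S + b))*b) + (1 + 22)/(-4 - 13) = (S**2 + S*b/(S + b)) + 23/(-17) = (S**2 + S*b/(S + b)) - 1/17*23 = (S**2 + S*b/(S + b)) - 23/17 = -23/17 + S**2 + S*b/(S + b))
-396593 + w(-124, I) = -396593 + ((-124)**3 - 23/17*(-124) - 23/17*658 - 124*658 + 658*(-124)**2)/(-124 + 658) = -396593 + (-1906624 + 2852/17 - 15134/17 - 81592 + 658*15376)/534 = -396593 + (-1906624 + 2852/17 - 15134/17 - 81592 + 10117408)/534 = -396593 + (1/534)*(138183982/17) = -396593 + 69091991/4539 = -1731043636/4539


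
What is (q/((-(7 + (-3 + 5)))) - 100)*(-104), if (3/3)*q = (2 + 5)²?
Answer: 98696/9 ≈ 10966.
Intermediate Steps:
q = 49 (q = (2 + 5)² = 7² = 49)
(q/((-(7 + (-3 + 5)))) - 100)*(-104) = (49/((-(7 + (-3 + 5)))) - 100)*(-104) = (49/((-(7 + 2))) - 100)*(-104) = (49/((-1*9)) - 100)*(-104) = (49/(-9) - 100)*(-104) = (49*(-⅑) - 100)*(-104) = (-49/9 - 100)*(-104) = -949/9*(-104) = 98696/9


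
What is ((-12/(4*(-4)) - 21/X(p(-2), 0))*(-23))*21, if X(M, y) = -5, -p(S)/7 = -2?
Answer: -47817/20 ≈ -2390.9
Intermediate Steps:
p(S) = 14 (p(S) = -7*(-2) = 14)
((-12/(4*(-4)) - 21/X(p(-2), 0))*(-23))*21 = ((-12/(4*(-4)) - 21/(-5))*(-23))*21 = ((-12/(-16) - 21*(-1/5))*(-23))*21 = ((-12*(-1/16) + 21/5)*(-23))*21 = ((3/4 + 21/5)*(-23))*21 = ((99/20)*(-23))*21 = -2277/20*21 = -47817/20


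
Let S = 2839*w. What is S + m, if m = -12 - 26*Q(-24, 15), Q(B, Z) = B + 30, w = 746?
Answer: 2117726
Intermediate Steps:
Q(B, Z) = 30 + B
m = -168 (m = -12 - 26*(30 - 24) = -12 - 26*6 = -12 - 156 = -168)
S = 2117894 (S = 2839*746 = 2117894)
S + m = 2117894 - 168 = 2117726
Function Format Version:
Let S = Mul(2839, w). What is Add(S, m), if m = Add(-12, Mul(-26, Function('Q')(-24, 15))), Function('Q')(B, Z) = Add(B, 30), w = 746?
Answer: 2117726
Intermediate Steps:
Function('Q')(B, Z) = Add(30, B)
m = -168 (m = Add(-12, Mul(-26, Add(30, -24))) = Add(-12, Mul(-26, 6)) = Add(-12, -156) = -168)
S = 2117894 (S = Mul(2839, 746) = 2117894)
Add(S, m) = Add(2117894, -168) = 2117726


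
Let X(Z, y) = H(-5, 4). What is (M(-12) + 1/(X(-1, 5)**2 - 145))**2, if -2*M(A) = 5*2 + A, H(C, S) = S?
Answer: 16384/16641 ≈ 0.98456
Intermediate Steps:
M(A) = -5 - A/2 (M(A) = -(5*2 + A)/2 = -(10 + A)/2 = -5 - A/2)
X(Z, y) = 4
(M(-12) + 1/(X(-1, 5)**2 - 145))**2 = ((-5 - 1/2*(-12)) + 1/(4**2 - 145))**2 = ((-5 + 6) + 1/(16 - 145))**2 = (1 + 1/(-129))**2 = (1 - 1/129)**2 = (128/129)**2 = 16384/16641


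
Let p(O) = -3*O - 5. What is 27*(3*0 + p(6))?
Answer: -621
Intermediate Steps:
p(O) = -5 - 3*O
27*(3*0 + p(6)) = 27*(3*0 + (-5 - 3*6)) = 27*(0 + (-5 - 18)) = 27*(0 - 23) = 27*(-23) = -621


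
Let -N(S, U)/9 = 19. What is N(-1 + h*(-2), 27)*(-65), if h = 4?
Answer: 11115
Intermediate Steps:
N(S, U) = -171 (N(S, U) = -9*19 = -171)
N(-1 + h*(-2), 27)*(-65) = -171*(-65) = 11115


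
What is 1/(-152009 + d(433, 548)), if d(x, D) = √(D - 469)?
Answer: -152009/23106736002 - √79/23106736002 ≈ -6.5789e-6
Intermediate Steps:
d(x, D) = √(-469 + D)
1/(-152009 + d(433, 548)) = 1/(-152009 + √(-469 + 548)) = 1/(-152009 + √79)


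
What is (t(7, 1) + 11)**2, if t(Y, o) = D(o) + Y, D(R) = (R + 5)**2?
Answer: 2916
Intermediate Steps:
D(R) = (5 + R)**2
t(Y, o) = Y + (5 + o)**2 (t(Y, o) = (5 + o)**2 + Y = Y + (5 + o)**2)
(t(7, 1) + 11)**2 = ((7 + (5 + 1)**2) + 11)**2 = ((7 + 6**2) + 11)**2 = ((7 + 36) + 11)**2 = (43 + 11)**2 = 54**2 = 2916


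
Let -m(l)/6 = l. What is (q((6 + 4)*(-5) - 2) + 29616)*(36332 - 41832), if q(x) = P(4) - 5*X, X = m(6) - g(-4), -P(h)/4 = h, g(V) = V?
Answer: -163680000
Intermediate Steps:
m(l) = -6*l
P(h) = -4*h
X = -32 (X = -6*6 - 1*(-4) = -36 + 4 = -32)
q(x) = 144 (q(x) = -4*4 - 5*(-32) = -16 + 160 = 144)
(q((6 + 4)*(-5) - 2) + 29616)*(36332 - 41832) = (144 + 29616)*(36332 - 41832) = 29760*(-5500) = -163680000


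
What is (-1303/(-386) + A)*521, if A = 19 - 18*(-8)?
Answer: 33459141/386 ≈ 86682.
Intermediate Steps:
A = 163 (A = 19 + 144 = 163)
(-1303/(-386) + A)*521 = (-1303/(-386) + 163)*521 = (-1303*(-1/386) + 163)*521 = (1303/386 + 163)*521 = (64221/386)*521 = 33459141/386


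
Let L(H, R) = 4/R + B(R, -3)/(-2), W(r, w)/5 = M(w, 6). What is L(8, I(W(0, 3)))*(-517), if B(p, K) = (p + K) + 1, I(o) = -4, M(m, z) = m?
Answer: -1034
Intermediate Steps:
W(r, w) = 5*w
B(p, K) = 1 + K + p (B(p, K) = (K + p) + 1 = 1 + K + p)
L(H, R) = 1 + 4/R - R/2 (L(H, R) = 4/R + (1 - 3 + R)/(-2) = 4/R + (-2 + R)*(-1/2) = 4/R + (1 - R/2) = 1 + 4/R - R/2)
L(8, I(W(0, 3)))*(-517) = (1 + 4/(-4) - 1/2*(-4))*(-517) = (1 + 4*(-1/4) + 2)*(-517) = (1 - 1 + 2)*(-517) = 2*(-517) = -1034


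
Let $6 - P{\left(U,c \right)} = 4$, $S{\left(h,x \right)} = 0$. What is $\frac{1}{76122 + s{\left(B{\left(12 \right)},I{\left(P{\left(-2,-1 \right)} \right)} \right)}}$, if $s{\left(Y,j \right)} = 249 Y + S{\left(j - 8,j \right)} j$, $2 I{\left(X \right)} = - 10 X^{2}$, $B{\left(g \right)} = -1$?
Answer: $\frac{1}{75873} \approx 1.318 \cdot 10^{-5}$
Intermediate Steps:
$P{\left(U,c \right)} = 2$ ($P{\left(U,c \right)} = 6 - 4 = 2$)
$I{\left(X \right)} = - 5 X^{2}$ ($I{\left(X \right)} = \frac{\left(-10\right) X^{2}}{2} = - 5 X^{2}$)
$s{\left(Y,j \right)} = 249 Y$ ($s{\left(Y,j \right)} = 249 Y + 0 j = 249 Y + 0 = 249 Y$)
$\frac{1}{76122 + s{\left(B{\left(12 \right)},I{\left(P{\left(-2,-1 \right)} \right)} \right)}} = \frac{1}{76122 + 249 \left(-1\right)} = \frac{1}{76122 - 249} = \frac{1}{75873}$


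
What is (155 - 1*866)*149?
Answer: -105939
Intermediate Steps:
(155 - 1*866)*149 = (155 - 866)*149 = -711*149 = -105939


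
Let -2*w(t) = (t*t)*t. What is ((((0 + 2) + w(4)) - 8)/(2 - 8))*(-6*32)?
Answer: -1216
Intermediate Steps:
w(t) = -t**3/2 (w(t) = -t*t*t/2 = -t**2*t/2 = -t**3/2)
((((0 + 2) + w(4)) - 8)/(2 - 8))*(-6*32) = ((((0 + 2) - 1/2*4**3) - 8)/(2 - 8))*(-6*32) = (((2 - 1/2*64) - 8)/(-6))*(-192) = (((2 - 32) - 8)*(-1/6))*(-192) = ((-30 - 8)*(-1/6))*(-192) = -38*(-1/6)*(-192) = (19/3)*(-192) = -1216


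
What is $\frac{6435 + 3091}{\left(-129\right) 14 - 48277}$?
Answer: $- \frac{866}{4553} \approx -0.1902$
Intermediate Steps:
$\frac{6435 + 3091}{\left(-129\right) 14 - 48277} = \frac{9526}{-1806 - 48277} = \frac{9526}{-50083} = 9526 \left(- \frac{1}{50083}\right) = - \frac{866}{4553}$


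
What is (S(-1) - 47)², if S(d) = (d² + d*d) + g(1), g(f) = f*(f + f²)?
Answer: 1849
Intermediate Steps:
S(d) = 2 + 2*d² (S(d) = (d² + d*d) + 1²*(1 + 1) = (d² + d²) + 1*2 = 2*d² + 2 = 2 + 2*d²)
(S(-1) - 47)² = ((2 + 2*(-1)²) - 47)² = ((2 + 2*1) - 47)² = ((2 + 2) - 47)² = (4 - 47)² = (-43)² = 1849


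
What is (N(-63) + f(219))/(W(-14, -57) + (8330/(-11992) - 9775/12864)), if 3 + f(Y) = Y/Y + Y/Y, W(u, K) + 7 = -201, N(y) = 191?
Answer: -3663795840/4038939653 ≈ -0.90712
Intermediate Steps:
W(u, K) = -208 (W(u, K) = -7 - 201 = -208)
f(Y) = -1 (f(Y) = -3 + (Y/Y + Y/Y) = -3 + (1 + 1) = -3 + 2 = -1)
(N(-63) + f(219))/(W(-14, -57) + (8330/(-11992) - 9775/12864)) = (191 - 1)/(-208 + (8330/(-11992) - 9775/12864)) = 190/(-208 + (8330*(-1/11992) - 9775*1/12864)) = 190/(-208 + (-4165/5996 - 9775/12864)) = 190/(-208 - 28047365/19283136) = 190/(-4038939653/19283136) = 190*(-19283136/4038939653) = -3663795840/4038939653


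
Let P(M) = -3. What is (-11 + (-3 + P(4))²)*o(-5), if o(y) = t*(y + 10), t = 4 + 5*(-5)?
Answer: -2625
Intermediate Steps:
t = -21 (t = 4 - 25 = -21)
o(y) = -210 - 21*y (o(y) = -21*(y + 10) = -21*(10 + y) = -210 - 21*y)
(-11 + (-3 + P(4))²)*o(-5) = (-11 + (-3 - 3)²)*(-210 - 21*(-5)) = (-11 + (-6)²)*(-210 + 105) = (-11 + 36)*(-105) = 25*(-105) = -2625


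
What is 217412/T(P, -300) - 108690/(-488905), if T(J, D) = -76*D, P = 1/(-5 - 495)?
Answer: 5438597293/557351700 ≈ 9.7579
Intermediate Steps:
P = -1/500 (P = 1/(-500) = -1/500 ≈ -0.0020000)
217412/T(P, -300) - 108690/(-488905) = 217412/((-76*(-300))) - 108690/(-488905) = 217412/22800 - 108690*(-1/488905) = 217412*(1/22800) + 21738/97781 = 54353/5700 + 21738/97781 = 5438597293/557351700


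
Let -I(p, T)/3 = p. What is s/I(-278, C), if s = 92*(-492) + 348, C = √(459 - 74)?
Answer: -7486/139 ≈ -53.856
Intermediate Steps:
C = √385 ≈ 19.621
I(p, T) = -3*p
s = -44916 (s = -45264 + 348 = -44916)
s/I(-278, C) = -44916/((-3*(-278))) = -44916/834 = -44916*1/834 = -7486/139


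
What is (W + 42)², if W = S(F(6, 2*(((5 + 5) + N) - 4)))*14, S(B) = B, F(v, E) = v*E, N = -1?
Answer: 777924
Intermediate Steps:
F(v, E) = E*v
W = 840 (W = ((2*(((5 + 5) - 1) - 4))*6)*14 = ((2*((10 - 1) - 4))*6)*14 = ((2*(9 - 4))*6)*14 = ((2*5)*6)*14 = (10*6)*14 = 60*14 = 840)
(W + 42)² = (840 + 42)² = 882² = 777924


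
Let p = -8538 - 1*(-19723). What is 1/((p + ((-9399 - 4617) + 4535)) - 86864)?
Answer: -1/85160 ≈ -1.1743e-5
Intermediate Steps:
p = 11185 (p = -8538 + 19723 = 11185)
1/((p + ((-9399 - 4617) + 4535)) - 86864) = 1/((11185 + ((-9399 - 4617) + 4535)) - 86864) = 1/((11185 + (-14016 + 4535)) - 86864) = 1/((11185 - 9481) - 86864) = 1/(1704 - 86864) = 1/(-85160) = -1/85160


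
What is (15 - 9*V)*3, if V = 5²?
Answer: -630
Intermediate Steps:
V = 25
(15 - 9*V)*3 = (15 - 9*25)*3 = (15 - 225)*3 = -210*3 = -630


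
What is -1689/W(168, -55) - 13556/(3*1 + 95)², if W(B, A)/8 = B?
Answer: -410005/153664 ≈ -2.6682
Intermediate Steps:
W(B, A) = 8*B
-1689/W(168, -55) - 13556/(3*1 + 95)² = -1689/(8*168) - 13556/(3*1 + 95)² = -1689/1344 - 13556/(3 + 95)² = -1689*1/1344 - 13556/(98²) = -563/448 - 13556/9604 = -563/448 - 13556*1/9604 = -563/448 - 3389/2401 = -410005/153664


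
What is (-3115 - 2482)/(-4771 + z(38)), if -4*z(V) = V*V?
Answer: 5597/5132 ≈ 1.0906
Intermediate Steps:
z(V) = -V**2/4 (z(V) = -V*V/4 = -V**2/4)
(-3115 - 2482)/(-4771 + z(38)) = (-3115 - 2482)/(-4771 - 1/4*38**2) = -5597/(-4771 - 1/4*1444) = -5597/(-4771 - 361) = -5597/(-5132) = -5597*(-1/5132) = 5597/5132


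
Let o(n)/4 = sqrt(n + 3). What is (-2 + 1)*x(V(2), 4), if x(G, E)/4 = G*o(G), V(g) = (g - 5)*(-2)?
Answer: -288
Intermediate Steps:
V(g) = 10 - 2*g (V(g) = (-5 + g)*(-2) = 10 - 2*g)
o(n) = 4*sqrt(3 + n) (o(n) = 4*sqrt(n + 3) = 4*sqrt(3 + n))
x(G, E) = 16*G*sqrt(3 + G) (x(G, E) = 4*(G*(4*sqrt(3 + G))) = 4*(4*G*sqrt(3 + G)) = 16*G*sqrt(3 + G))
(-2 + 1)*x(V(2), 4) = (-2 + 1)*(16*(10 - 2*2)*sqrt(3 + (10 - 2*2))) = -16*(10 - 4)*sqrt(3 + (10 - 4)) = -16*6*sqrt(3 + 6) = -16*6*sqrt(9) = -16*6*3 = -1*288 = -288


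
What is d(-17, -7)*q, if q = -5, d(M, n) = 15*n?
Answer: 525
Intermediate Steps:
d(-17, -7)*q = (15*(-7))*(-5) = -105*(-5) = 525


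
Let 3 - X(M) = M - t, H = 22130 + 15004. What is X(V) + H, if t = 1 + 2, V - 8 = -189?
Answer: 37321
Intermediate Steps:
V = -181 (V = 8 - 189 = -181)
t = 3
H = 37134
X(M) = 6 - M (X(M) = 3 - (M - 1*3) = 3 - (M - 3) = 3 - (-3 + M) = 3 + (3 - M) = 6 - M)
X(V) + H = (6 - 1*(-181)) + 37134 = (6 + 181) + 37134 = 187 + 37134 = 37321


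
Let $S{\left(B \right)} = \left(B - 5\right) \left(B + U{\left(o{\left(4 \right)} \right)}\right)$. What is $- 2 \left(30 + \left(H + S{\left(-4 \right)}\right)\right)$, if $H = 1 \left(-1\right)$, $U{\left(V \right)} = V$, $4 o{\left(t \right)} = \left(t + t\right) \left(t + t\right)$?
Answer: $158$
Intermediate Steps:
$o{\left(t \right)} = t^{2}$ ($o{\left(t \right)} = \frac{\left(t + t\right) \left(t + t\right)}{4} = \frac{2 t 2 t}{4} = \frac{4 t^{2}}{4} = t^{2}$)
$S{\left(B \right)} = \left(-5 + B\right) \left(16 + B\right)$ ($S{\left(B \right)} = \left(B - 5\right) \left(B + 4^{2}\right) = \left(-5 + B\right) \left(B + 16\right) = \left(-5 + B\right) \left(16 + B\right)$)
$H = -1$
$- 2 \left(30 + \left(H + S{\left(-4 \right)}\right)\right) = - 2 \left(30 + \left(-1 + \left(-80 + \left(-4\right)^{2} + 11 \left(-4\right)\right)\right)\right) = - 2 \left(30 - 109\right) = \left(-2\right) \left(-79\right) = 158$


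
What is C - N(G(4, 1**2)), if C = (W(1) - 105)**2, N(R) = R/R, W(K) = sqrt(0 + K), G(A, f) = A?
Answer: 10815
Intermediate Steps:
W(K) = sqrt(K)
N(R) = 1
C = 10816 (C = (sqrt(1) - 105)**2 = (1 - 105)**2 = (-104)**2 = 10816)
C - N(G(4, 1**2)) = 10816 - 1*1 = 10816 - 1 = 10815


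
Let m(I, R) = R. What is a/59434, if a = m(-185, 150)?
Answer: 75/29717 ≈ 0.0025238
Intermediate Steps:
a = 150
a/59434 = 150/59434 = 150*(1/59434) = 75/29717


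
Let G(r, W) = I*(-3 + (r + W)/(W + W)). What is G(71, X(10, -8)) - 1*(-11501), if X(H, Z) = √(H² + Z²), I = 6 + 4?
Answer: 11476 + 355*√41/82 ≈ 11504.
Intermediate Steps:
I = 10
G(r, W) = -30 + 5*(W + r)/W (G(r, W) = 10*(-3 + (r + W)/(W + W)) = 10*(-3 + (W + r)/((2*W))) = 10*(-3 + (W + r)*(1/(2*W))) = 10*(-3 + (W + r)/(2*W)) = -30 + 5*(W + r)/W)
G(71, X(10, -8)) - 1*(-11501) = (-25 + 5*71/√(10² + (-8)²)) - 1*(-11501) = (-25 + 5*71/√(100 + 64)) + 11501 = (-25 + 5*71/√164) + 11501 = (-25 + 5*71/(2*√41)) + 11501 = (-25 + 5*71*(√41/82)) + 11501 = (-25 + 355*√41/82) + 11501 = 11476 + 355*√41/82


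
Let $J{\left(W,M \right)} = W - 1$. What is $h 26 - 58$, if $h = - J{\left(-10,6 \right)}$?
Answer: $228$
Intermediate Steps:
$J{\left(W,M \right)} = -1 + W$
$h = 11$ ($h = - (-1 - 10) = \left(-1\right) \left(-11\right) = 11$)
$h 26 - 58 = 11 \cdot 26 - 58 = 286 - 58 = 228$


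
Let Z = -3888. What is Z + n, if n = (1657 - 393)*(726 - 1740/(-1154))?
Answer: 528348432/577 ≈ 9.1568e+5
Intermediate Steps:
n = 530591808/577 (n = 1264*(726 - 1740*(-1/1154)) = 1264*(726 + 870/577) = 1264*(419772/577) = 530591808/577 ≈ 9.1957e+5)
Z + n = -3888 + 530591808/577 = 528348432/577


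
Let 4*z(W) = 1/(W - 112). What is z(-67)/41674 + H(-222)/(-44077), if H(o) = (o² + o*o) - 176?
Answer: -2935878001005/1315195266968 ≈ -2.2323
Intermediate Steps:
z(W) = 1/(4*(-112 + W)) (z(W) = 1/(4*(W - 112)) = 1/(4*(-112 + W)))
H(o) = -176 + 2*o² (H(o) = (o² + o²) - 176 = 2*o² - 176 = -176 + 2*o²)
z(-67)/41674 + H(-222)/(-44077) = (1/(4*(-112 - 67)))/41674 + (-176 + 2*(-222)²)/(-44077) = ((¼)/(-179))*(1/41674) + (-176 + 2*49284)*(-1/44077) = ((¼)*(-1/179))*(1/41674) + (-176 + 98568)*(-1/44077) = -1/716*1/41674 + 98392*(-1/44077) = -1/29838584 - 98392/44077 = -2935878001005/1315195266968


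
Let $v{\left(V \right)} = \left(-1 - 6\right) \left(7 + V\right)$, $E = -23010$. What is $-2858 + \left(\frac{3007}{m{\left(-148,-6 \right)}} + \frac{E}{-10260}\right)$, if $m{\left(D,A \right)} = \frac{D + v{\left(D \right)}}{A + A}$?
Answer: $- \frac{831766019}{286938} \approx -2898.8$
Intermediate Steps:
$v{\left(V \right)} = -49 - 7 V$ ($v{\left(V \right)} = - 7 \left(7 + V\right) = -49 - 7 V$)
$m{\left(D,A \right)} = \frac{-49 - 6 D}{2 A}$ ($m{\left(D,A \right)} = \frac{D - \left(49 + 7 D\right)}{A + A} = \frac{-49 - 6 D}{2 A}$)
$-2858 + \left(\frac{3007}{m{\left(-148,-6 \right)}} + \frac{E}{-10260}\right) = -2858 + \left(\frac{3007}{\frac{1}{2} \frac{1}{-6} \left(-49 - -888\right)} - \frac{23010}{-10260}\right) = -2858 + \left(\frac{3007}{\frac{1}{2} \left(- \frac{1}{6}\right) \left(-49 + 888\right)} - - \frac{767}{342}\right) = -2858 + \left(\frac{3007}{\frac{1}{2} \left(- \frac{1}{6}\right) 839} + \frac{767}{342}\right) = -2858 + \left(\frac{3007}{- \frac{839}{12}} + \frac{767}{342}\right) = -2858 + \left(3007 \left(- \frac{12}{839}\right) + \frac{767}{342}\right) = -2858 + \left(- \frac{36084}{839} + \frac{767}{342}\right) = -2858 - \frac{11697215}{286938} = - \frac{831766019}{286938}$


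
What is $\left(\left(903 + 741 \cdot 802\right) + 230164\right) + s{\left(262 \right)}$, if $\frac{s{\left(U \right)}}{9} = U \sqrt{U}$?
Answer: $825349 + 2358 \sqrt{262} \approx 8.6352 \cdot 10^{5}$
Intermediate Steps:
$s{\left(U \right)} = 9 U^{\frac{3}{2}}$ ($s{\left(U \right)} = 9 U \sqrt{U} = 9 U^{\frac{3}{2}}$)
$\left(\left(903 + 741 \cdot 802\right) + 230164\right) + s{\left(262 \right)} = \left(\left(903 + 741 \cdot 802\right) + 230164\right) + 9 \cdot 262^{\frac{3}{2}} = \left(\left(903 + 594282\right) + 230164\right) + 9 \cdot 262 \sqrt{262} = \left(595185 + 230164\right) + 2358 \sqrt{262} = 825349 + 2358 \sqrt{262}$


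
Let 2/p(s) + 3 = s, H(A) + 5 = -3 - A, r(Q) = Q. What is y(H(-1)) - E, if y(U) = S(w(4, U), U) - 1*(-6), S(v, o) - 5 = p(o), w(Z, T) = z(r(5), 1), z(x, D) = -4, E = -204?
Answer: 1074/5 ≈ 214.80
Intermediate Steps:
H(A) = -8 - A (H(A) = -5 + (-3 - A) = -8 - A)
w(Z, T) = -4
p(s) = 2/(-3 + s)
S(v, o) = 5 + 2/(-3 + o)
y(U) = 6 + (-13 + 5*U)/(-3 + U) (y(U) = (-13 + 5*U)/(-3 + U) - 1*(-6) = (-13 + 5*U)/(-3 + U) + 6 = 6 + (-13 + 5*U)/(-3 + U))
y(H(-1)) - E = (-31 + 11*(-8 - 1*(-1)))/(-3 + (-8 - 1*(-1))) - 1*(-204) = (-31 + 11*(-8 + 1))/(-3 + (-8 + 1)) + 204 = (-31 + 11*(-7))/(-3 - 7) + 204 = (-31 - 77)/(-10) + 204 = -1/10*(-108) + 204 = 54/5 + 204 = 1074/5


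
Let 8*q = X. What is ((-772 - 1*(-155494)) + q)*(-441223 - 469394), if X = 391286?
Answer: -741725775627/4 ≈ -1.8543e+11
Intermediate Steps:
q = 195643/4 (q = (⅛)*391286 = 195643/4 ≈ 48911.)
((-772 - 1*(-155494)) + q)*(-441223 - 469394) = ((-772 - 1*(-155494)) + 195643/4)*(-441223 - 469394) = ((-772 + 155494) + 195643/4)*(-910617) = (154722 + 195643/4)*(-910617) = (814531/4)*(-910617) = -741725775627/4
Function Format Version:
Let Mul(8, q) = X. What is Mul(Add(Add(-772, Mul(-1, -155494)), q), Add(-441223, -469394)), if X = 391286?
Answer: Rational(-741725775627, 4) ≈ -1.8543e+11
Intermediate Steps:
q = Rational(195643, 4) (q = Mul(Rational(1, 8), 391286) = Rational(195643, 4) ≈ 48911.)
Mul(Add(Add(-772, Mul(-1, -155494)), q), Add(-441223, -469394)) = Mul(Add(Add(-772, Mul(-1, -155494)), Rational(195643, 4)), Add(-441223, -469394)) = Mul(Add(Add(-772, 155494), Rational(195643, 4)), -910617) = Mul(Add(154722, Rational(195643, 4)), -910617) = Mul(Rational(814531, 4), -910617) = Rational(-741725775627, 4)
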